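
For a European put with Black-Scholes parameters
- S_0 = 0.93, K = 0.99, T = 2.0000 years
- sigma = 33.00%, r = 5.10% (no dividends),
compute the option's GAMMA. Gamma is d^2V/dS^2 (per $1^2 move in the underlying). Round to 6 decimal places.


Answer: Gamma = 0.873872

Derivation:
d1 = 0.3179401569; d2 = -0.1487503187
phi(d1) = 0.3792796418; exp(-qT) = 1.0000000000; exp(-rT) = 0.9030295517
Gamma = exp(-qT) * phi(d1) / (S * sigma * sqrt(T)) = 1.0000000000 * 0.3792796418 / (0.9300 * 0.3300 * 1.4142135624) = 0.873872


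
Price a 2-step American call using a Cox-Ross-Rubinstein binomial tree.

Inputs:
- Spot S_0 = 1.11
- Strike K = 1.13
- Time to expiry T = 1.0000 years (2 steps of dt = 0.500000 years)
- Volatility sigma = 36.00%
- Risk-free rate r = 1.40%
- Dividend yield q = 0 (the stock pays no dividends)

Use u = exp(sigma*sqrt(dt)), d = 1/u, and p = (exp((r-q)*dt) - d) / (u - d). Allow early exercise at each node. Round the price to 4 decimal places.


dt = T/N = 0.500000
u = exp(sigma*sqrt(dt)) = 1.289892; d = 1/u = 0.775259
p = (exp((r-q)*dt) - d) / (u - d) = 0.450351
Discount per step: exp(-r*dt) = 0.993024
Stock lattice S(k, i) with i counting down-moves:
  k=0: S(0,0) = 1.1100
  k=1: S(1,0) = 1.4318; S(1,1) = 0.8605
  k=2: S(2,0) = 1.8468; S(2,1) = 1.1100; S(2,2) = 0.6671
Terminal payoffs V(N, i) = max(S_T - K, 0):
  V(2,0) = 0.716842; V(2,1) = 0.000000; V(2,2) = 0.000000
Backward induction: V(k, i) = exp(-r*dt) * [p * V(k+1, i) + (1-p) * V(k+1, i+1)]; then take max(V_cont, immediate exercise) for American.
  V(1,0) = exp(-r*dt) * [p*0.716842 + (1-p)*0.000000] = 0.320579; exercise = 0.301780; V(1,0) = max -> 0.320579
  V(1,1) = exp(-r*dt) * [p*0.000000 + (1-p)*0.000000] = 0.000000; exercise = 0.000000; V(1,1) = max -> 0.000000
  V(0,0) = exp(-r*dt) * [p*0.320579 + (1-p)*0.000000] = 0.143366; exercise = 0.000000; V(0,0) = max -> 0.143366

Answer: Price = V(0,0) = 0.1434


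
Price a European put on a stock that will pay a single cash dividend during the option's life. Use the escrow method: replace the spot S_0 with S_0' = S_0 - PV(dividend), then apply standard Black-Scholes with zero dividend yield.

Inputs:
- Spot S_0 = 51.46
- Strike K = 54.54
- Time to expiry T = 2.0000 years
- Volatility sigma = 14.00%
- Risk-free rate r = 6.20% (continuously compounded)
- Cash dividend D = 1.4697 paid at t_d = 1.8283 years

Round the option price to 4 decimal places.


PV(D) = D * exp(-r * t_d) = 1.4697 * 0.89283401 = 1.31219814
S_0' = S_0 - PV(D) = 51.4600 - 1.31219814 = 50.14780186
d1 = (ln(S_0'/K) + (r + sigma^2/2)*T) / (sigma*sqrt(T)) = 0.30122903
d2 = d1 - sigma*sqrt(T) = 0.10323913
exp(-rT) = 0.88337984
N(-d1) = 0.38161993; N(-d2) = 0.45888659
P = K * exp(-rT) * N(-d2) - S_0' * N(-d1) = 54.5400 * 0.88337984 * 0.45888659 - 50.14780186 * 0.38161993 = 2.9715

Answer: Price = 2.9715


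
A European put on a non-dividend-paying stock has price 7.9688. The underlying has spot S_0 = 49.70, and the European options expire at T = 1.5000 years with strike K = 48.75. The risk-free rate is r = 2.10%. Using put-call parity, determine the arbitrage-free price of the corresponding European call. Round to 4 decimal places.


Put-call parity: C - P = S_0 * exp(-qT) - K * exp(-rT).
S_0 * exp(-qT) = 49.7000 * 1.00000000 = 49.70000000
K * exp(-rT) = 48.7500 * 0.96899096 = 47.23830913
C = P + S*exp(-qT) - K*exp(-rT)
C = 7.9688 + 49.70000000 - 47.23830913 = 10.4305

Answer: Call price = 10.4305


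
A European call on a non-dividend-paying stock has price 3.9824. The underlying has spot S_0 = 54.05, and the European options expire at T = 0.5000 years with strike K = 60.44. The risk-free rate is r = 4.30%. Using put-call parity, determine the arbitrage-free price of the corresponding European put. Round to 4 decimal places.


Put-call parity: C - P = S_0 * exp(-qT) - K * exp(-rT).
S_0 * exp(-qT) = 54.0500 * 1.00000000 = 54.05000000
K * exp(-rT) = 60.4400 * 0.97872948 = 59.15440962
P = C - S*exp(-qT) + K*exp(-rT)
P = 3.9824 - 54.05000000 + 59.15440962 = 9.0868

Answer: Put price = 9.0868


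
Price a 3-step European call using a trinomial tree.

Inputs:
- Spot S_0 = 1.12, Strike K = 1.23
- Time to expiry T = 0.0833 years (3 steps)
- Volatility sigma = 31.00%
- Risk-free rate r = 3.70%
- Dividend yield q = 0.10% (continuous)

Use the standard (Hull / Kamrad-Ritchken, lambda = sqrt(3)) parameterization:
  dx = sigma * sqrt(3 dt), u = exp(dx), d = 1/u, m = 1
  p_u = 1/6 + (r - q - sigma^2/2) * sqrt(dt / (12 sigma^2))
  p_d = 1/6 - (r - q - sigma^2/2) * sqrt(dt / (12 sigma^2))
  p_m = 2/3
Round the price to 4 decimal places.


Answer: Price = V(0,0) = 0.0070

Derivation:
dt = T/N = 0.027767; dx = sigma*sqrt(3*dt) = 0.089471
u = exp(dx) = 1.093596; d = 1/u = 0.914414
p_u = 0.164797, p_m = 0.666667, p_d = 0.168536
Discount per step: exp(-r*dt) = 0.998973
Stock lattice S(k, j) with j the centered position index:
  k=0: S(0,+0) = 1.1200
  k=1: S(1,-1) = 1.0241; S(1,+0) = 1.1200; S(1,+1) = 1.2248
  k=2: S(2,-2) = 0.9365; S(2,-1) = 1.0241; S(2,+0) = 1.1200; S(2,+1) = 1.2248; S(2,+2) = 1.3395
  k=3: S(3,-3) = 0.8563; S(3,-2) = 0.9365; S(3,-1) = 1.0241; S(3,+0) = 1.1200; S(3,+1) = 1.2248; S(3,+2) = 1.3395; S(3,+3) = 1.4648
Terminal payoffs V(N, j) = max(S_T - K, 0):
  V(3,-3) = 0.000000; V(3,-2) = 0.000000; V(3,-1) = 0.000000; V(3,+0) = 0.000000; V(3,+1) = 0.000000; V(3,+2) = 0.109467; V(3,+3) = 0.234835
Backward induction: V(k, j) = exp(-r*dt) * [p_u * V(k+1, j+1) + p_m * V(k+1, j) + p_d * V(k+1, j-1)]
  V(2,-2) = exp(-r*dt) * [p_u*0.000000 + p_m*0.000000 + p_d*0.000000] = 0.000000
  V(2,-1) = exp(-r*dt) * [p_u*0.000000 + p_m*0.000000 + p_d*0.000000] = 0.000000
  V(2,+0) = exp(-r*dt) * [p_u*0.000000 + p_m*0.000000 + p_d*0.000000] = 0.000000
  V(2,+1) = exp(-r*dt) * [p_u*0.109467 + p_m*0.000000 + p_d*0.000000] = 0.018021
  V(2,+2) = exp(-r*dt) * [p_u*0.234835 + p_m*0.109467 + p_d*0.000000] = 0.111563
  V(1,-1) = exp(-r*dt) * [p_u*0.000000 + p_m*0.000000 + p_d*0.000000] = 0.000000
  V(1,+0) = exp(-r*dt) * [p_u*0.018021 + p_m*0.000000 + p_d*0.000000] = 0.002967
  V(1,+1) = exp(-r*dt) * [p_u*0.111563 + p_m*0.018021 + p_d*0.000000] = 0.030368
  V(0,+0) = exp(-r*dt) * [p_u*0.030368 + p_m*0.002967 + p_d*0.000000] = 0.006975


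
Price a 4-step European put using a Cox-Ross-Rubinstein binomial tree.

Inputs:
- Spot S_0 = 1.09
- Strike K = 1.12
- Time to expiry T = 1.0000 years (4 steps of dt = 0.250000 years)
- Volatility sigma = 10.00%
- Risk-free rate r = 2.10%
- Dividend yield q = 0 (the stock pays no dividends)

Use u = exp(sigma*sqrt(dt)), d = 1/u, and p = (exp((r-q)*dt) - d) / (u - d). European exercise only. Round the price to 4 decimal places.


dt = T/N = 0.250000
u = exp(sigma*sqrt(dt)) = 1.051271; d = 1/u = 0.951229
p = (exp((r-q)*dt) - d) / (u - d) = 0.540119
Discount per step: exp(-r*dt) = 0.994764
Stock lattice S(k, i) with i counting down-moves:
  k=0: S(0,0) = 1.0900
  k=1: S(1,0) = 1.1459; S(1,1) = 1.0368
  k=2: S(2,0) = 1.2046; S(2,1) = 1.0900; S(2,2) = 0.9863
  k=3: S(3,0) = 1.2664; S(3,1) = 1.1459; S(3,2) = 1.0368; S(3,3) = 0.9382
  k=4: S(4,0) = 1.3313; S(4,1) = 1.2046; S(4,2) = 1.0900; S(4,3) = 0.9863; S(4,4) = 0.8924
Terminal payoffs V(N, i) = max(K - S_T, 0):
  V(4,0) = 0.000000; V(4,1) = 0.000000; V(4,2) = 0.030000; V(4,3) = 0.133727; V(4,4) = 0.227583
Backward induction: V(k, i) = exp(-r*dt) * [p * V(k+1, i) + (1-p) * V(k+1, i+1)].
  V(3,0) = exp(-r*dt) * [p*0.000000 + (1-p)*0.000000] = 0.000000
  V(3,1) = exp(-r*dt) * [p*0.000000 + (1-p)*0.030000] = 0.013724
  V(3,2) = exp(-r*dt) * [p*0.030000 + (1-p)*0.133727] = 0.077295
  V(3,3) = exp(-r*dt) * [p*0.133727 + (1-p)*0.227583] = 0.175964
  V(2,0) = exp(-r*dt) * [p*0.000000 + (1-p)*0.013724] = 0.006278
  V(2,1) = exp(-r*dt) * [p*0.013724 + (1-p)*0.077295] = 0.042734
  V(2,2) = exp(-r*dt) * [p*0.077295 + (1-p)*0.175964] = 0.122029
  V(1,0) = exp(-r*dt) * [p*0.006278 + (1-p)*0.042734] = 0.022923
  V(1,1) = exp(-r*dt) * [p*0.042734 + (1-p)*0.122029] = 0.078786
  V(0,0) = exp(-r*dt) * [p*0.022923 + (1-p)*0.078786] = 0.048359

Answer: Price = V(0,0) = 0.0484


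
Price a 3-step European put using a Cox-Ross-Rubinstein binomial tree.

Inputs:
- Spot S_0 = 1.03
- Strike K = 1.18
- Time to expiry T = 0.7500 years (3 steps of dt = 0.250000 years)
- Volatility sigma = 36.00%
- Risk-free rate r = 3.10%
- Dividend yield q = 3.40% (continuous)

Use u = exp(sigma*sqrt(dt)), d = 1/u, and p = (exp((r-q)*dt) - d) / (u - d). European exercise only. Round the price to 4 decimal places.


Answer: Price = V(0,0) = 0.2197

Derivation:
dt = T/N = 0.250000
u = exp(sigma*sqrt(dt)) = 1.197217; d = 1/u = 0.835270
p = (exp((r-q)*dt) - d) / (u - d) = 0.453050
Discount per step: exp(-r*dt) = 0.992280
Stock lattice S(k, i) with i counting down-moves:
  k=0: S(0,0) = 1.0300
  k=1: S(1,0) = 1.2331; S(1,1) = 0.8603
  k=2: S(2,0) = 1.4763; S(2,1) = 1.0300; S(2,2) = 0.7186
  k=3: S(3,0) = 1.7675; S(3,1) = 1.2331; S(3,2) = 0.8603; S(3,3) = 0.6002
Terminal payoffs V(N, i) = max(K - S_T, 0):
  V(3,0) = 0.000000; V(3,1) = 0.000000; V(3,2) = 0.319672; V(3,3) = 0.579769
Backward induction: V(k, i) = exp(-r*dt) * [p * V(k+1, i) + (1-p) * V(k+1, i+1)].
  V(2,0) = exp(-r*dt) * [p*0.000000 + (1-p)*0.000000] = 0.000000
  V(2,1) = exp(-r*dt) * [p*0.000000 + (1-p)*0.319672] = 0.173495
  V(2,2) = exp(-r*dt) * [p*0.319672 + (1-p)*0.579769] = 0.458366
  V(1,0) = exp(-r*dt) * [p*0.000000 + (1-p)*0.173495] = 0.094160
  V(1,1) = exp(-r*dt) * [p*0.173495 + (1-p)*0.458366] = 0.326763
  V(0,0) = exp(-r*dt) * [p*0.094160 + (1-p)*0.326763] = 0.219673


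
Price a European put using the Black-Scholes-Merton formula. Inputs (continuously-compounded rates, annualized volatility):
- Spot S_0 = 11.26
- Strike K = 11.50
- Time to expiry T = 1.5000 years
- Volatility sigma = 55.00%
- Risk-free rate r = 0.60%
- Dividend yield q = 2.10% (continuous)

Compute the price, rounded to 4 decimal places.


Answer: Price = 3.1907

Derivation:
d1 = (ln(S/K) + (r - q + 0.5*sigma^2) * T) / (sigma * sqrt(T)) = 0.27209316
d2 = d1 - sigma * sqrt(T) = -0.40151652
exp(-rT) = 0.99104038; exp(-qT) = 0.96899096
P = K * exp(-rT) * N(-d2) - S_0 * exp(-qT) * N(-d1)
N(-d1) = 0.39277519; N(-d2) = 0.65598006
P = 11.5000 * 0.99104038 * 0.65598006 - 11.2600 * 0.96899096 * 0.39277519 = 3.1907


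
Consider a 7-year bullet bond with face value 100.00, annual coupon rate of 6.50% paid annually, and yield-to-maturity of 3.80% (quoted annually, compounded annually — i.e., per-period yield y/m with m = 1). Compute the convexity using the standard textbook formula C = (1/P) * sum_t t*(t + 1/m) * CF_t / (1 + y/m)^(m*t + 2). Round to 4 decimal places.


Answer: Convexity = 41.5221

Derivation:
Coupon per period c = face * coupon_rate / m = 6.500000
Periods per year m = 1; per-period yield y/m = 0.038000
Number of cashflows N = 7
Cashflows (t years, CF_t, discount factor 1/(1+y/m)^(m*t), PV):
  t = 1.0000: CF_t = 6.500000, DF = 0.963391, PV = 6.262042
  t = 2.0000: CF_t = 6.500000, DF = 0.928122, PV = 6.032796
  t = 3.0000: CF_t = 6.500000, DF = 0.894145, PV = 5.811942
  t = 4.0000: CF_t = 6.500000, DF = 0.861411, PV = 5.599174
  t = 5.0000: CF_t = 6.500000, DF = 0.829876, PV = 5.394194
  t = 6.0000: CF_t = 6.500000, DF = 0.799495, PV = 5.196719
  t = 7.0000: CF_t = 106.500000, DF = 0.770227, PV = 82.029135
Price P = sum_t PV_t = 116.326003
Convexity numerator sum_t t*(t + 1/m) * CF_t / (1+y/m)^(m*t + 2):
  t = 1.0000: term = 11.623885
  t = 2.0000: term = 33.595042
  t = 3.0000: term = 64.730332
  t = 4.0000: term = 103.934380
  t = 5.0000: term = 150.194191
  t = 6.0000: term = 202.574054
  t = 7.0000: term = 4263.452739
Convexity = (1/P) * sum = 4830.104624 / 116.326003 = 41.522140


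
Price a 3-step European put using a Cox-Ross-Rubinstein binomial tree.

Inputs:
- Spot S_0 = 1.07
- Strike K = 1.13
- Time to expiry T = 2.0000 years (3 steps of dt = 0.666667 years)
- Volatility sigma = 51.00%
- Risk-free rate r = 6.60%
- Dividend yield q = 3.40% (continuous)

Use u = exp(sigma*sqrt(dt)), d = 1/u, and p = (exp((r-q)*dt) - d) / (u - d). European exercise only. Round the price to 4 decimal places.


dt = T/N = 0.666667
u = exp(sigma*sqrt(dt)) = 1.516512; d = 1/u = 0.659408
p = (exp((r-q)*dt) - d) / (u - d) = 0.422533
Discount per step: exp(-r*dt) = 0.956954
Stock lattice S(k, i) with i counting down-moves:
  k=0: S(0,0) = 1.0700
  k=1: S(1,0) = 1.6227; S(1,1) = 0.7056
  k=2: S(2,0) = 2.4608; S(2,1) = 1.0700; S(2,2) = 0.4653
  k=3: S(3,0) = 3.7318; S(3,1) = 1.6227; S(3,2) = 0.7056; S(3,3) = 0.3068
Terminal payoffs V(N, i) = max(K - S_T, 0):
  V(3,0) = 0.000000; V(3,1) = 0.000000; V(3,2) = 0.424434; V(3,3) = 0.823207
Backward induction: V(k, i) = exp(-r*dt) * [p * V(k+1, i) + (1-p) * V(k+1, i+1)].
  V(2,0) = exp(-r*dt) * [p*0.000000 + (1-p)*0.000000] = 0.000000
  V(2,1) = exp(-r*dt) * [p*0.000000 + (1-p)*0.424434] = 0.234546
  V(2,2) = exp(-r*dt) * [p*0.424434 + (1-p)*0.823207] = 0.626529
  V(1,0) = exp(-r*dt) * [p*0.000000 + (1-p)*0.234546] = 0.129612
  V(1,1) = exp(-r*dt) * [p*0.234546 + (1-p)*0.626529] = 0.441064
  V(0,0) = exp(-r*dt) * [p*0.129612 + (1-p)*0.441064] = 0.296144

Answer: Price = V(0,0) = 0.2961


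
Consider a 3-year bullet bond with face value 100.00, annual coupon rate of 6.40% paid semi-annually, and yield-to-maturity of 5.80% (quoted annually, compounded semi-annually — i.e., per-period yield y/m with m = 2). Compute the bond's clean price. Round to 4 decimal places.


Coupon per period c = face * coupon_rate / m = 3.200000
Periods per year m = 2; per-period yield y/m = 0.029000
Number of cashflows N = 6
Cashflows (t years, CF_t, discount factor 1/(1+y/m)^(m*t), PV):
  t = 0.5000: CF_t = 3.200000, DF = 0.971817, PV = 3.109815
  t = 1.0000: CF_t = 3.200000, DF = 0.944429, PV = 3.022172
  t = 1.5000: CF_t = 3.200000, DF = 0.917812, PV = 2.936999
  t = 2.0000: CF_t = 3.200000, DF = 0.891946, PV = 2.854227
  t = 2.5000: CF_t = 3.200000, DF = 0.866808, PV = 2.773787
  t = 3.0000: CF_t = 103.200000, DF = 0.842379, PV = 86.933557
Price P = sum_t PV_t = 101.630558

Answer: Price = 101.6306


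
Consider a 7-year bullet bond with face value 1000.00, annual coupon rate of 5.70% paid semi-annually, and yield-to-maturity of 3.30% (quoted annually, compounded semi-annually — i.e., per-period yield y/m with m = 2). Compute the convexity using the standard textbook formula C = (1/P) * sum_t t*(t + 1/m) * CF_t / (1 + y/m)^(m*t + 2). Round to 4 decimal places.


Coupon per period c = face * coupon_rate / m = 28.500000
Periods per year m = 2; per-period yield y/m = 0.016500
Number of cashflows N = 14
Cashflows (t years, CF_t, discount factor 1/(1+y/m)^(m*t), PV):
  t = 0.5000: CF_t = 28.500000, DF = 0.983768, PV = 28.037383
  t = 1.0000: CF_t = 28.500000, DF = 0.967799, PV = 27.582276
  t = 1.5000: CF_t = 28.500000, DF = 0.952090, PV = 27.134555
  t = 2.0000: CF_t = 28.500000, DF = 0.936635, PV = 26.694103
  t = 2.5000: CF_t = 28.500000, DF = 0.921432, PV = 26.260800
  t = 3.0000: CF_t = 28.500000, DF = 0.906475, PV = 25.834530
  t = 3.5000: CF_t = 28.500000, DF = 0.891761, PV = 25.415179
  t = 4.0000: CF_t = 28.500000, DF = 0.877285, PV = 25.002636
  t = 4.5000: CF_t = 28.500000, DF = 0.863045, PV = 24.596789
  t = 5.0000: CF_t = 28.500000, DF = 0.849036, PV = 24.197530
  t = 5.5000: CF_t = 28.500000, DF = 0.835254, PV = 23.804751
  t = 6.0000: CF_t = 28.500000, DF = 0.821696, PV = 23.418348
  t = 6.5000: CF_t = 28.500000, DF = 0.808359, PV = 23.038218
  t = 7.0000: CF_t = 1028.500000, DF = 0.795237, PV = 817.901368
Price P = sum_t PV_t = 1148.918465
Convexity numerator sum_t t*(t + 1/m) * CF_t / (1+y/m)^(m*t + 2):
  t = 0.5000: term = 13.567278
  t = 1.0000: term = 40.041154
  t = 1.5000: term = 78.782399
  t = 2.0000: term = 129.172649
  t = 2.5000: term = 190.613845
  t = 3.0000: term = 262.527677
  t = 3.5000: term = 344.355044
  t = 4.0000: term = 435.555533
  t = 4.5000: term = 535.606903
  t = 5.0000: term = 644.004583
  t = 5.5000: term = 760.261190
  t = 6.0000: term = 883.906048
  t = 6.5000: term = 1014.484724
  t = 7.0000: term = 41557.122822
Convexity = (1/P) * sum = 46890.001849 / 1148.918465 = 40.812297

Answer: Convexity = 40.8123


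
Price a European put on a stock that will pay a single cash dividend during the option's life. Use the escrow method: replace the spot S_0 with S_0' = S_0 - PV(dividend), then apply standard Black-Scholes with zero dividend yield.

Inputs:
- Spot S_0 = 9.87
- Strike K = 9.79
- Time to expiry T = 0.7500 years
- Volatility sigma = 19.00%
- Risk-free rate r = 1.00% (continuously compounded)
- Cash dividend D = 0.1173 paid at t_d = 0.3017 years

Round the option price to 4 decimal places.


PV(D) = D * exp(-r * t_d) = 0.1173 * 0.99698755 = 0.11694664
S_0' = S_0 - PV(D) = 9.8700 - 0.11694664 = 9.75305336
d1 = (ln(S_0'/K) + (r + sigma^2/2)*T) / (sigma*sqrt(T)) = 0.10487382
d2 = d1 - sigma*sqrt(T) = -0.05967101
exp(-rT) = 0.99252805
N(-d1) = 0.45823797; N(-d2) = 0.52379117
P = K * exp(-rT) * N(-d2) - S_0' * N(-d1) = 9.7900 * 0.99252805 * 0.52379117 - 9.75305336 * 0.45823797 = 0.6204

Answer: Price = 0.6204


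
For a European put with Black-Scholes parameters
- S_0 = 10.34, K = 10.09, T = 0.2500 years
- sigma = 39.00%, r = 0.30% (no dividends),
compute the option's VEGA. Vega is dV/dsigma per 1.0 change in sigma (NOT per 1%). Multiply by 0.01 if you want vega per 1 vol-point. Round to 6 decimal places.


Answer: Vega = 2.010134

Derivation:
d1 = 0.2268591524; d2 = 0.0318591524
phi(d1) = 0.3888074400; exp(-qT) = 1.0000000000; exp(-rT) = 0.9992502812
Vega = S * exp(-qT) * phi(d1) * sqrt(T) = 10.3400 * 1.0000000000 * 0.3888074400 * 0.5000000000 = 2.010134


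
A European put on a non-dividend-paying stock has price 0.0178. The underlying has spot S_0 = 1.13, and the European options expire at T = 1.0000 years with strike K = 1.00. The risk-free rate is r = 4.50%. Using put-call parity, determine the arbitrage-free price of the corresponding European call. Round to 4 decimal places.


Put-call parity: C - P = S_0 * exp(-qT) - K * exp(-rT).
S_0 * exp(-qT) = 1.1300 * 1.00000000 = 1.13000000
K * exp(-rT) = 1.0000 * 0.95599748 = 0.95599748
C = P + S*exp(-qT) - K*exp(-rT)
C = 0.0178 + 1.13000000 - 0.95599748 = 0.1918

Answer: Call price = 0.1918


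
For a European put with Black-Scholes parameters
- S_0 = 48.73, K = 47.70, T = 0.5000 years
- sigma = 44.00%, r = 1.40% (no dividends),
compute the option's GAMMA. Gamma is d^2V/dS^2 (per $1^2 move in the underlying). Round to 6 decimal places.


d1 = 0.2467271017; d2 = -0.0643998820
phi(d1) = 0.3869825550; exp(-qT) = 1.0000000000; exp(-rT) = 0.9930244429
Gamma = exp(-qT) * phi(d1) / (S * sigma * sqrt(T)) = 1.0000000000 * 0.3869825550 / (48.7300 * 0.4400 * 0.7071067812) = 0.025525

Answer: Gamma = 0.025525


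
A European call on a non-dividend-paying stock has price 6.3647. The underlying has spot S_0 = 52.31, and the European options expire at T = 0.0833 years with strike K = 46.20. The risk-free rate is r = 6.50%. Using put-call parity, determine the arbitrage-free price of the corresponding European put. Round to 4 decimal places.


Answer: Put price = 0.0052

Derivation:
Put-call parity: C - P = S_0 * exp(-qT) - K * exp(-rT).
S_0 * exp(-qT) = 52.3100 * 1.00000000 = 52.31000000
K * exp(-rT) = 46.2000 * 0.99460013 = 45.95052610
P = C - S*exp(-qT) + K*exp(-rT)
P = 6.3647 - 52.31000000 + 45.95052610 = 0.0052


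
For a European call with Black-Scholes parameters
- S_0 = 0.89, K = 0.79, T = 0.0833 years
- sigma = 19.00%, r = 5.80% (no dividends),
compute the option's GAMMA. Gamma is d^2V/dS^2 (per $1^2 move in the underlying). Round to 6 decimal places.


Answer: Gamma = 0.595224

Derivation:
d1 = 2.2890162577; d2 = 2.2341789529
phi(d1) = 0.0290500159; exp(-qT) = 1.0000000000; exp(-rT) = 0.9951802524
Gamma = exp(-qT) * phi(d1) / (S * sigma * sqrt(T)) = 1.0000000000 * 0.0290500159 / (0.8900 * 0.1900 * 0.2886173938) = 0.595224


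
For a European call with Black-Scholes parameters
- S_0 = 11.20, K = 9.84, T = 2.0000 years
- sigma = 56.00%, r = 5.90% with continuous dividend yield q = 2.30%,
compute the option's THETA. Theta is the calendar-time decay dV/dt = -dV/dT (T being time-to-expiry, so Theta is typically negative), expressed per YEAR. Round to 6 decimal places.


Answer: Theta = -0.730139

Derivation:
d1 = 0.6503590215; d2 = -0.1416005734
phi(d1) = 0.3228969775; exp(-qT) = 0.9550419622; exp(-rT) = 0.8886960526
Theta = -S*exp(-qT)*phi(d1)*sigma/(2*sqrt(T)) - r*K*exp(-rT)*N(d2) + q*S*exp(-qT)*N(d1)
N(d1) = 0.7422698297; N(d2) = 0.4436977570; sqrt(T) = 1.4142135624
Term 1 = -11.2000 * 0.9550419622 * 0.3228969775 * 0.5600 / (2 * 1.4142135624) = -0.6838289611
Term 2 = -0.0590 * 9.8400 * 0.8886960526 * 0.4436977570 = -0.2289220332
Term 3 = 0.0230 * 11.2000 * 0.9550419622 * 0.7422698297 = 0.1826123398
Theta = -0.6838289611 + (-0.2289220332) + (0.1826123398) = -0.730139


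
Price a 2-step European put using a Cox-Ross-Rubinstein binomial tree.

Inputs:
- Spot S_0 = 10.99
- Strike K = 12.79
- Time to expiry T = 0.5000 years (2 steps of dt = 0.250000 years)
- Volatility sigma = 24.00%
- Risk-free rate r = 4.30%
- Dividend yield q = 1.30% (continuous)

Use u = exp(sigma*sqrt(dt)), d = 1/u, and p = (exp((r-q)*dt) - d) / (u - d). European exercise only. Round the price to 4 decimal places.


dt = T/N = 0.250000
u = exp(sigma*sqrt(dt)) = 1.127497; d = 1/u = 0.886920
p = (exp((r-q)*dt) - d) / (u - d) = 0.501328
Discount per step: exp(-r*dt) = 0.989308
Stock lattice S(k, i) with i counting down-moves:
  k=0: S(0,0) = 10.9900
  k=1: S(1,0) = 12.3912; S(1,1) = 9.7473
  k=2: S(2,0) = 13.9710; S(2,1) = 10.9900; S(2,2) = 8.6450
Terminal payoffs V(N, i) = max(K - S_T, 0):
  V(2,0) = 0.000000; V(2,1) = 1.800000; V(2,2) = 4.144960
Backward induction: V(k, i) = exp(-r*dt) * [p * V(k+1, i) + (1-p) * V(k+1, i+1)].
  V(1,0) = exp(-r*dt) * [p*0.000000 + (1-p)*1.800000] = 0.888011
  V(1,1) = exp(-r*dt) * [p*1.800000 + (1-p)*4.144960] = 2.937615
  V(0,0) = exp(-r*dt) * [p*0.888011 + (1-p)*2.937615] = 1.889668

Answer: Price = V(0,0) = 1.8897


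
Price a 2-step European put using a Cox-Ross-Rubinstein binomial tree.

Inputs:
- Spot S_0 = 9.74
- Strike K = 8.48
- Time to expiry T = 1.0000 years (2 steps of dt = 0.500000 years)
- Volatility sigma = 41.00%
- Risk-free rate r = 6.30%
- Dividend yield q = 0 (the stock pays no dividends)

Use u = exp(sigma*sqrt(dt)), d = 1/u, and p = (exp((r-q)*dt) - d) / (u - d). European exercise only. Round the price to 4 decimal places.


dt = T/N = 0.500000
u = exp(sigma*sqrt(dt)) = 1.336312; d = 1/u = 0.748328
p = (exp((r-q)*dt) - d) / (u - d) = 0.482451
Discount per step: exp(-r*dt) = 0.968991
Stock lattice S(k, i) with i counting down-moves:
  k=0: S(0,0) = 9.7400
  k=1: S(1,0) = 13.0157; S(1,1) = 7.2887
  k=2: S(2,0) = 17.3930; S(2,1) = 9.7400; S(2,2) = 5.4544
Terminal payoffs V(N, i) = max(K - S_T, 0):
  V(2,0) = 0.000000; V(2,1) = 0.000000; V(2,2) = 3.025649
Backward induction: V(k, i) = exp(-r*dt) * [p * V(k+1, i) + (1-p) * V(k+1, i+1)].
  V(1,0) = exp(-r*dt) * [p*0.000000 + (1-p)*0.000000] = 0.000000
  V(1,1) = exp(-r*dt) * [p*0.000000 + (1-p)*3.025649] = 1.517365
  V(0,0) = exp(-r*dt) * [p*0.000000 + (1-p)*1.517365] = 0.760960

Answer: Price = V(0,0) = 0.7610


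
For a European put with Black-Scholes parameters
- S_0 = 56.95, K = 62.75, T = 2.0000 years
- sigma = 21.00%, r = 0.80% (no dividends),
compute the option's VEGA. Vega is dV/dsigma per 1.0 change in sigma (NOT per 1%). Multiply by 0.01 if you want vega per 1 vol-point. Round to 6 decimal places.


Answer: Vega = 31.883741

Derivation:
d1 = -0.1241978786; d2 = -0.4211827267
phi(d1) = 0.3958772503; exp(-qT) = 1.0000000000; exp(-rT) = 0.9841273201
Vega = S * exp(-qT) * phi(d1) * sqrt(T) = 56.9500 * 1.0000000000 * 0.3958772503 * 1.4142135624 = 31.883741


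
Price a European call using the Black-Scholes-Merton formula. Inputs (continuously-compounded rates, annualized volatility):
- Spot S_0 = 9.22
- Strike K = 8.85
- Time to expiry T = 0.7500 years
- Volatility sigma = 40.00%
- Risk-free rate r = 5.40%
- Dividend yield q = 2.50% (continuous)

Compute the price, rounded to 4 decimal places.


Answer: Price = 1.5010

Derivation:
d1 = (ln(S/K) + (r - q + 0.5*sigma^2) * T) / (sigma * sqrt(T)) = 0.35422627
d2 = d1 - sigma * sqrt(T) = 0.00781611
exp(-rT) = 0.96030916; exp(-qT) = 0.98142469
C = S_0 * exp(-qT) * N(d1) - K * exp(-rT) * N(d2)
N(d1) = 0.63841534; N(d2) = 0.50311814
C = 9.2200 * 0.98142469 * 0.63841534 - 8.8500 * 0.96030916 * 0.50311814 = 1.5010


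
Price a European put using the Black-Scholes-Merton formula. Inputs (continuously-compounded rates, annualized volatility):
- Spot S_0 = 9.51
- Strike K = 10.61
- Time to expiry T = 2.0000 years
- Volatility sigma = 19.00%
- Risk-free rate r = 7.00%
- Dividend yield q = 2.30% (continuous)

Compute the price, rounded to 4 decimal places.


Answer: Price = 1.0506

Derivation:
d1 = (ln(S/K) + (r - q + 0.5*sigma^2) * T) / (sigma * sqrt(T)) = 0.07683989
d2 = d1 - sigma * sqrt(T) = -0.19186068
exp(-rT) = 0.86935824; exp(-qT) = 0.95504196
P = K * exp(-rT) * N(-d2) - S_0 * exp(-qT) * N(-d1)
N(-d1) = 0.46937546; N(-d2) = 0.57607433
P = 10.6100 * 0.86935824 * 0.57607433 - 9.5100 * 0.95504196 * 0.46937546 = 1.0506


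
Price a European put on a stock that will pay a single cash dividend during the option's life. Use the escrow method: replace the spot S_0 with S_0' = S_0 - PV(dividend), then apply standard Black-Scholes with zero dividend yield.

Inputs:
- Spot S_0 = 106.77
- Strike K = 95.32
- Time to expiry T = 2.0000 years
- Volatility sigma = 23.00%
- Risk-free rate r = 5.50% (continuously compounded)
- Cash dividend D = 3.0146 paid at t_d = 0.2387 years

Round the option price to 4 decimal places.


Answer: Price = 5.1281

Derivation:
PV(D) = D * exp(-r * t_d) = 3.0146 * 0.98695730 = 2.97528149
S_0' = S_0 - PV(D) = 106.7700 - 2.97528149 = 103.79471851
d1 = (ln(S_0'/K) + (r + sigma^2/2)*T) / (sigma*sqrt(T)) = 0.76267749
d2 = d1 - sigma*sqrt(T) = 0.43740837
exp(-rT) = 0.89583414
N(-d1) = 0.22282788; N(-d2) = 0.33090761
P = K * exp(-rT) * N(-d2) - S_0' * N(-d1) = 95.3200 * 0.89583414 * 0.33090761 - 103.79471851 * 0.22282788 = 5.1281


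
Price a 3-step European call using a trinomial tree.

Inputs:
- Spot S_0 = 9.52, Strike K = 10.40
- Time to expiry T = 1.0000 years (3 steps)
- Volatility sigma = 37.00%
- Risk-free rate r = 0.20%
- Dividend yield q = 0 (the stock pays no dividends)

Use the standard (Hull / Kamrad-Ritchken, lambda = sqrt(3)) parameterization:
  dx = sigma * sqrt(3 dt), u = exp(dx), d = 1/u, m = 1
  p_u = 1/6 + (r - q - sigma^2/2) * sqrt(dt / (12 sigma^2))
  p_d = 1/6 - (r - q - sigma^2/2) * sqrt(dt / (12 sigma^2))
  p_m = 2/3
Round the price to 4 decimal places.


Answer: Price = V(0,0) = 1.0563

Derivation:
dt = T/N = 0.333333; dx = sigma*sqrt(3*dt) = 0.370000
u = exp(dx) = 1.447735; d = 1/u = 0.690734
p_u = 0.136734, p_m = 0.666667, p_d = 0.196599
Discount per step: exp(-r*dt) = 0.999334
Stock lattice S(k, j) with j the centered position index:
  k=0: S(0,+0) = 9.5200
  k=1: S(1,-1) = 6.5758; S(1,+0) = 9.5200; S(1,+1) = 13.7824
  k=2: S(2,-2) = 4.5421; S(2,-1) = 6.5758; S(2,+0) = 9.5200; S(2,+1) = 13.7824; S(2,+2) = 19.9533
  k=3: S(3,-3) = 3.1374; S(3,-2) = 4.5421; S(3,-1) = 6.5758; S(3,+0) = 9.5200; S(3,+1) = 13.7824; S(3,+2) = 19.9533; S(3,+3) = 28.8871
Terminal payoffs V(N, j) = max(S_T - K, 0):
  V(3,-3) = 0.000000; V(3,-2) = 0.000000; V(3,-1) = 0.000000; V(3,+0) = 0.000000; V(3,+1) = 3.382434; V(3,+2) = 9.553306; V(3,+3) = 18.487092
Backward induction: V(k, j) = exp(-r*dt) * [p_u * V(k+1, j+1) + p_m * V(k+1, j) + p_d * V(k+1, j-1)]
  V(2,-2) = exp(-r*dt) * [p_u*0.000000 + p_m*0.000000 + p_d*0.000000] = 0.000000
  V(2,-1) = exp(-r*dt) * [p_u*0.000000 + p_m*0.000000 + p_d*0.000000] = 0.000000
  V(2,+0) = exp(-r*dt) * [p_u*3.382434 + p_m*0.000000 + p_d*0.000000] = 0.462186
  V(2,+1) = exp(-r*dt) * [p_u*9.553306 + p_m*3.382434 + p_d*0.000000] = 3.558846
  V(2,+2) = exp(-r*dt) * [p_u*18.487092 + p_m*9.553306 + p_d*3.382434] = 9.555300
  V(1,-1) = exp(-r*dt) * [p_u*0.462186 + p_m*0.000000 + p_d*0.000000] = 0.063155
  V(1,+0) = exp(-r*dt) * [p_u*3.558846 + p_m*0.462186 + p_d*0.000000] = 0.794211
  V(1,+1) = exp(-r*dt) * [p_u*9.555300 + p_m*3.558846 + p_d*0.462186] = 3.767454
  V(0,+0) = exp(-r*dt) * [p_u*3.767454 + p_m*0.794211 + p_d*0.063155] = 1.056325


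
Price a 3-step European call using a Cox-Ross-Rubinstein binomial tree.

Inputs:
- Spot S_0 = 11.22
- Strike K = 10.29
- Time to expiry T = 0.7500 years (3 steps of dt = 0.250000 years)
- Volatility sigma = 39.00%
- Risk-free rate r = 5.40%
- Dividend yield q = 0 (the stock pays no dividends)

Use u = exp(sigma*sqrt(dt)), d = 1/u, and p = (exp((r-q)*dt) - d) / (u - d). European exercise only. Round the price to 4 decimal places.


Answer: Price = V(0,0) = 2.2563

Derivation:
dt = T/N = 0.250000
u = exp(sigma*sqrt(dt)) = 1.215311; d = 1/u = 0.822835
p = (exp((r-q)*dt) - d) / (u - d) = 0.486034
Discount per step: exp(-r*dt) = 0.986591
Stock lattice S(k, i) with i counting down-moves:
  k=0: S(0,0) = 11.2200
  k=1: S(1,0) = 13.6358; S(1,1) = 9.2322
  k=2: S(2,0) = 16.5717; S(2,1) = 11.2200; S(2,2) = 7.5966
  k=3: S(3,0) = 20.1398; S(3,1) = 13.6358; S(3,2) = 9.2322; S(3,3) = 6.2507
Terminal payoffs V(N, i) = max(S_T - K, 0):
  V(3,0) = 9.849799; V(3,1) = 3.345789; V(3,2) = 0.000000; V(3,3) = 0.000000
Backward induction: V(k, i) = exp(-r*dt) * [p * V(k+1, i) + (1-p) * V(k+1, i+1)].
  V(2,0) = exp(-r*dt) * [p*9.849799 + (1-p)*3.345789] = 6.419706
  V(2,1) = exp(-r*dt) * [p*3.345789 + (1-p)*0.000000] = 1.604362
  V(2,2) = exp(-r*dt) * [p*0.000000 + (1-p)*0.000000] = 0.000000
  V(1,0) = exp(-r*dt) * [p*6.419706 + (1-p)*1.604362] = 3.891887
  V(1,1) = exp(-r*dt) * [p*1.604362 + (1-p)*0.000000] = 0.769318
  V(0,0) = exp(-r*dt) * [p*3.891887 + (1-p)*0.769318] = 2.256326


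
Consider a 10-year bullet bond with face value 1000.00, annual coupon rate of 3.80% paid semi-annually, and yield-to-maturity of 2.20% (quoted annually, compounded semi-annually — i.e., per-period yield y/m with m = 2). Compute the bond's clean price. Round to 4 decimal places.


Answer: Price = 1142.9212

Derivation:
Coupon per period c = face * coupon_rate / m = 19.000000
Periods per year m = 2; per-period yield y/m = 0.011000
Number of cashflows N = 20
Cashflows (t years, CF_t, discount factor 1/(1+y/m)^(m*t), PV):
  t = 0.5000: CF_t = 19.000000, DF = 0.989120, PV = 18.793274
  t = 1.0000: CF_t = 19.000000, DF = 0.978358, PV = 18.588797
  t = 1.5000: CF_t = 19.000000, DF = 0.967713, PV = 18.386545
  t = 2.0000: CF_t = 19.000000, DF = 0.957184, PV = 18.186494
  t = 2.5000: CF_t = 19.000000, DF = 0.946769, PV = 17.988619
  t = 3.0000: CF_t = 19.000000, DF = 0.936468, PV = 17.792897
  t = 3.5000: CF_t = 19.000000, DF = 0.926279, PV = 17.599305
  t = 4.0000: CF_t = 19.000000, DF = 0.916201, PV = 17.407819
  t = 4.5000: CF_t = 19.000000, DF = 0.906232, PV = 17.218416
  t = 5.0000: CF_t = 19.000000, DF = 0.896372, PV = 17.031074
  t = 5.5000: CF_t = 19.000000, DF = 0.886620, PV = 16.845771
  t = 6.0000: CF_t = 19.000000, DF = 0.876973, PV = 16.662484
  t = 6.5000: CF_t = 19.000000, DF = 0.867431, PV = 16.481190
  t = 7.0000: CF_t = 19.000000, DF = 0.857993, PV = 16.301870
  t = 7.5000: CF_t = 19.000000, DF = 0.848658, PV = 16.124500
  t = 8.0000: CF_t = 19.000000, DF = 0.839424, PV = 15.949061
  t = 8.5000: CF_t = 19.000000, DF = 0.830291, PV = 15.775530
  t = 9.0000: CF_t = 19.000000, DF = 0.821257, PV = 15.603887
  t = 9.5000: CF_t = 19.000000, DF = 0.812322, PV = 15.434112
  t = 10.0000: CF_t = 1019.000000, DF = 0.803483, PV = 818.749546
Price P = sum_t PV_t = 1142.921191


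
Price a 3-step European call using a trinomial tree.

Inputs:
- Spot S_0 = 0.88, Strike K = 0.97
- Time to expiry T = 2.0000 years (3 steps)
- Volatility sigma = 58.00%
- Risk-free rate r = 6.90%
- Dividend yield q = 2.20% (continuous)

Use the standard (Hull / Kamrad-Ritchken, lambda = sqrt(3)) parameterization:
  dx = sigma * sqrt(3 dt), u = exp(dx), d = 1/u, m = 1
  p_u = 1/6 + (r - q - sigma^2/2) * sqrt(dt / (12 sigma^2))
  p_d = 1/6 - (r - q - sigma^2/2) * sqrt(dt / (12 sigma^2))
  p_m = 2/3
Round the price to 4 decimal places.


dt = T/N = 0.666667; dx = sigma*sqrt(3*dt) = 0.820244
u = exp(dx) = 2.271054; d = 1/u = 0.440324
p_u = 0.117413, p_m = 0.666667, p_d = 0.215920
Discount per step: exp(-r*dt) = 0.955042
Stock lattice S(k, j) with j the centered position index:
  k=0: S(0,+0) = 0.8800
  k=1: S(1,-1) = 0.3875; S(1,+0) = 0.8800; S(1,+1) = 1.9985
  k=2: S(2,-2) = 0.1706; S(2,-1) = 0.3875; S(2,+0) = 0.8800; S(2,+1) = 1.9985; S(2,+2) = 4.5388
  k=3: S(3,-3) = 0.0751; S(3,-2) = 0.1706; S(3,-1) = 0.3875; S(3,+0) = 0.8800; S(3,+1) = 1.9985; S(3,+2) = 4.5388; S(3,+3) = 10.3078
Terminal payoffs V(N, j) = max(S_T - K, 0):
  V(3,-3) = 0.000000; V(3,-2) = 0.000000; V(3,-1) = 0.000000; V(3,+0) = 0.000000; V(3,+1) = 1.028527; V(3,+2) = 3.568762; V(3,+3) = 9.337773
Backward induction: V(k, j) = exp(-r*dt) * [p_u * V(k+1, j+1) + p_m * V(k+1, j) + p_d * V(k+1, j-1)]
  V(2,-2) = exp(-r*dt) * [p_u*0.000000 + p_m*0.000000 + p_d*0.000000] = 0.000000
  V(2,-1) = exp(-r*dt) * [p_u*0.000000 + p_m*0.000000 + p_d*0.000000] = 0.000000
  V(2,+0) = exp(-r*dt) * [p_u*1.028527 + p_m*0.000000 + p_d*0.000000] = 0.115333
  V(2,+1) = exp(-r*dt) * [p_u*3.568762 + p_m*1.028527 + p_d*0.000000] = 1.055039
  V(2,+2) = exp(-r*dt) * [p_u*9.337773 + p_m*3.568762 + p_d*1.028527] = 3.531393
  V(1,-1) = exp(-r*dt) * [p_u*0.115333 + p_m*0.000000 + p_d*0.000000] = 0.012933
  V(1,+0) = exp(-r*dt) * [p_u*1.055039 + p_m*0.115333 + p_d*0.000000] = 0.191738
  V(1,+1) = exp(-r*dt) * [p_u*3.531393 + p_m*1.055039 + p_d*0.115333] = 1.091511
  V(0,+0) = exp(-r*dt) * [p_u*1.091511 + p_m*0.191738 + p_d*0.012933] = 0.247141

Answer: Price = V(0,0) = 0.2471


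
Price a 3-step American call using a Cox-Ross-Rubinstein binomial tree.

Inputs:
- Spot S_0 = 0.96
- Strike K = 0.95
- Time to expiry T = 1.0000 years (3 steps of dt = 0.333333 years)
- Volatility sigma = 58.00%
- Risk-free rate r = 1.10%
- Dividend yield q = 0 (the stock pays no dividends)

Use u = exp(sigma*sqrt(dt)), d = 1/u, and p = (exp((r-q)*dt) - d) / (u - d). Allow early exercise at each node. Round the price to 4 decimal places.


Answer: Price = V(0,0) = 0.2445

Derivation:
dt = T/N = 0.333333
u = exp(sigma*sqrt(dt)) = 1.397749; d = 1/u = 0.715436
p = (exp((r-q)*dt) - d) / (u - d) = 0.422442
Discount per step: exp(-r*dt) = 0.996340
Stock lattice S(k, i) with i counting down-moves:
  k=0: S(0,0) = 0.9600
  k=1: S(1,0) = 1.3418; S(1,1) = 0.6868
  k=2: S(2,0) = 1.8756; S(2,1) = 0.9600; S(2,2) = 0.4914
  k=3: S(3,0) = 2.6216; S(3,1) = 1.3418; S(3,2) = 0.6868; S(3,3) = 0.3515
Terminal payoffs V(N, i) = max(S_T - K, 0):
  V(3,0) = 1.671555; V(3,1) = 0.391839; V(3,2) = 0.000000; V(3,3) = 0.000000
Backward induction: V(k, i) = exp(-r*dt) * [p * V(k+1, i) + (1-p) * V(k+1, i+1)]; then take max(V_cont, immediate exercise) for American.
  V(2,0) = exp(-r*dt) * [p*1.671555 + (1-p)*0.391839] = 0.929031; exercise = 0.925554; V(2,0) = max -> 0.929031
  V(2,1) = exp(-r*dt) * [p*0.391839 + (1-p)*0.000000] = 0.164923; exercise = 0.010000; V(2,1) = max -> 0.164923
  V(2,2) = exp(-r*dt) * [p*0.000000 + (1-p)*0.000000] = 0.000000; exercise = 0.000000; V(2,2) = max -> 0.000000
  V(1,0) = exp(-r*dt) * [p*0.929031 + (1-p)*0.164923] = 0.485929; exercise = 0.391839; V(1,0) = max -> 0.485929
  V(1,1) = exp(-r*dt) * [p*0.164923 + (1-p)*0.000000] = 0.069415; exercise = 0.000000; V(1,1) = max -> 0.069415
  V(0,0) = exp(-r*dt) * [p*0.485929 + (1-p)*0.069415] = 0.244470; exercise = 0.010000; V(0,0) = max -> 0.244470


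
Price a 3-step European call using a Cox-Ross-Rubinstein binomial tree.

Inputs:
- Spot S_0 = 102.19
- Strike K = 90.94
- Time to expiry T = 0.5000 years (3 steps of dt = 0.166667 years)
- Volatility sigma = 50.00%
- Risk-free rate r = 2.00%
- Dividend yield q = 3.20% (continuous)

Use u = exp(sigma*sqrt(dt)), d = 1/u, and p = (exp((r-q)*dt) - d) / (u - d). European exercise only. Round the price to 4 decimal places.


Answer: Price = V(0,0) = 19.6770

Derivation:
dt = T/N = 0.166667
u = exp(sigma*sqrt(dt)) = 1.226450; d = 1/u = 0.815361
p = (exp((r-q)*dt) - d) / (u - d) = 0.444285
Discount per step: exp(-r*dt) = 0.996672
Stock lattice S(k, i) with i counting down-moves:
  k=0: S(0,0) = 102.1900
  k=1: S(1,0) = 125.3310; S(1,1) = 83.3218
  k=2: S(2,0) = 153.7122; S(2,1) = 102.1900; S(2,2) = 67.9373
  k=3: S(3,0) = 188.5204; S(3,1) = 125.3310; S(3,2) = 83.3218; S(3,3) = 55.3935
Terminal payoffs V(N, i) = max(S_T - K, 0):
  V(3,0) = 97.580407; V(3,1) = 34.390967; V(3,2) = 0.000000; V(3,3) = 0.000000
Backward induction: V(k, i) = exp(-r*dt) * [p * V(k+1, i) + (1-p) * V(k+1, i+1)].
  V(2,0) = exp(-r*dt) * [p*97.580407 + (1-p)*34.390967] = 62.257227
  V(2,1) = exp(-r*dt) * [p*34.390967 + (1-p)*0.000000] = 15.228549
  V(2,2) = exp(-r*dt) * [p*0.000000 + (1-p)*0.000000] = 0.000000
  V(1,0) = exp(-r*dt) * [p*62.257227 + (1-p)*15.228549] = 36.002484
  V(1,1) = exp(-r*dt) * [p*15.228549 + (1-p)*0.000000] = 6.743303
  V(0,0) = exp(-r*dt) * [p*36.002484 + (1-p)*6.743303] = 19.677024


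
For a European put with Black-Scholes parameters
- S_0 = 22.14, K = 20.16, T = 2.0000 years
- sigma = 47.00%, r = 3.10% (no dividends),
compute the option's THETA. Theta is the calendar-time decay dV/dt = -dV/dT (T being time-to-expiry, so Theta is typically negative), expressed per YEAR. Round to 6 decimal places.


d1 = 0.5665662755; d2 = -0.0981140988
phi(d1) = 0.3397867019; exp(-qT) = 1.0000000000; exp(-rT) = 0.9398828868
Theta = -S*exp(-qT)*phi(d1)*sigma/(2*sqrt(T)) + r*K*exp(-rT)*N(-d2) - q*S*exp(-qT)*N(-d1)
N(-d1) = 0.2855044465; N(-d2) = 0.5390791538; sqrt(T) = 1.4142135624
Term 1 = -22.1400 * 1.0000000000 * 0.3397867019 * 0.4700 / (2 * 1.4142135624) = -1.2500772714
Term 2 = 0.0310 * 20.1600 * 0.9398828868 * 0.5390791538 = 0.3166492777
Term 3 = 0 (no dividend yield, q = 0)
Theta = -1.2500772714 + (0.3166492777) + (0.0000000000) = -0.933428

Answer: Theta = -0.933428


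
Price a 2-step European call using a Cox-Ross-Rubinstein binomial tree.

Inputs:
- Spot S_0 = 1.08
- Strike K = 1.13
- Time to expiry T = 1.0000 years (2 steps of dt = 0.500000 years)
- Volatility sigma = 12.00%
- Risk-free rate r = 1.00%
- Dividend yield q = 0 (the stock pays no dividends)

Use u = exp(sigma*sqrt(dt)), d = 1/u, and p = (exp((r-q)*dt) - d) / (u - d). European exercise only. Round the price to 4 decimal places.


dt = T/N = 0.500000
u = exp(sigma*sqrt(dt)) = 1.088557; d = 1/u = 0.918647
p = (exp((r-q)*dt) - d) / (u - d) = 0.508301
Discount per step: exp(-r*dt) = 0.995012
Stock lattice S(k, i) with i counting down-moves:
  k=0: S(0,0) = 1.0800
  k=1: S(1,0) = 1.1756; S(1,1) = 0.9921
  k=2: S(2,0) = 1.2798; S(2,1) = 1.0800; S(2,2) = 0.9114
Terminal payoffs V(N, i) = max(S_T - K, 0):
  V(2,0) = 0.149752; V(2,1) = 0.000000; V(2,2) = 0.000000
Backward induction: V(k, i) = exp(-r*dt) * [p * V(k+1, i) + (1-p) * V(k+1, i+1)].
  V(1,0) = exp(-r*dt) * [p*0.149752 + (1-p)*0.000000] = 0.075740
  V(1,1) = exp(-r*dt) * [p*0.000000 + (1-p)*0.000000] = 0.000000
  V(0,0) = exp(-r*dt) * [p*0.075740 + (1-p)*0.000000] = 0.038306

Answer: Price = V(0,0) = 0.0383


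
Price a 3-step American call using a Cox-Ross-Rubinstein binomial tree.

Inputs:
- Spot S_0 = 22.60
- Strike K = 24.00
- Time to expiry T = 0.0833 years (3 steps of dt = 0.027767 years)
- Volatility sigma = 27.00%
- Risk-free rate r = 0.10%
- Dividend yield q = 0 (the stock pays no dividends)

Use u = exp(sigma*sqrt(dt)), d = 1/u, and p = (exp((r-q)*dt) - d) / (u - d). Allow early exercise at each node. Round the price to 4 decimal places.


Answer: Price = V(0,0) = 0.2182

Derivation:
dt = T/N = 0.027767
u = exp(sigma*sqrt(dt)) = 1.046018; d = 1/u = 0.956006
p = (exp((r-q)*dt) - d) / (u - d) = 0.489063
Discount per step: exp(-r*dt) = 0.999972
Stock lattice S(k, i) with i counting down-moves:
  k=0: S(0,0) = 22.6000
  k=1: S(1,0) = 23.6400; S(1,1) = 21.6057
  k=2: S(2,0) = 24.7279; S(2,1) = 22.6000; S(2,2) = 20.6552
  k=3: S(3,0) = 25.8658; S(3,1) = 23.6400; S(3,2) = 21.6057; S(3,3) = 19.7465
Terminal payoffs V(N, i) = max(S_T - K, 0):
  V(3,0) = 1.865833; V(3,1) = 0.000000; V(3,2) = 0.000000; V(3,3) = 0.000000
Backward induction: V(k, i) = exp(-r*dt) * [p * V(k+1, i) + (1-p) * V(k+1, i+1)]; then take max(V_cont, immediate exercise) for American.
  V(2,0) = exp(-r*dt) * [p*1.865833 + (1-p)*0.000000] = 0.912484; exercise = 0.727894; V(2,0) = max -> 0.912484
  V(2,1) = exp(-r*dt) * [p*0.000000 + (1-p)*0.000000] = 0.000000; exercise = 0.000000; V(2,1) = max -> 0.000000
  V(2,2) = exp(-r*dt) * [p*0.000000 + (1-p)*0.000000] = 0.000000; exercise = 0.000000; V(2,2) = max -> 0.000000
  V(1,0) = exp(-r*dt) * [p*0.912484 + (1-p)*0.000000] = 0.446249; exercise = 0.000000; V(1,0) = max -> 0.446249
  V(1,1) = exp(-r*dt) * [p*0.000000 + (1-p)*0.000000] = 0.000000; exercise = 0.000000; V(1,1) = max -> 0.000000
  V(0,0) = exp(-r*dt) * [p*0.446249 + (1-p)*0.000000] = 0.218238; exercise = 0.000000; V(0,0) = max -> 0.218238
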